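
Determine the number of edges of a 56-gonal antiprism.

224

An antiprism on an n-gon has two n-gon caps and 2n triangles: V = 2·56 = 112, E = 4·56 = 224, F = 2·56 + 2 = 114.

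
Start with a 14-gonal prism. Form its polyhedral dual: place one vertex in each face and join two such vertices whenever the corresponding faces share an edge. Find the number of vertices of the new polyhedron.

16

The base solid has V = 28, E = 42, F = 16.
The dual swaps V and F and preserves E: V′ = F = 16, E′ = E = 42, F′ = V = 28.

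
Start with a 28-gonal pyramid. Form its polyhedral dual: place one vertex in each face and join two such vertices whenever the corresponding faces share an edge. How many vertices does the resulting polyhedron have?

The base solid has V = 29, E = 56, F = 29.
The dual swaps V and F and preserves E: V′ = F = 29, E′ = E = 56, F′ = V = 29.

29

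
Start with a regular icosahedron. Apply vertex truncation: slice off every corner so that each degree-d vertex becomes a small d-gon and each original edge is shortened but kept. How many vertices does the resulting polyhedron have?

60

The base solid has V = 12, E = 30, F = 20.
Truncation replaces each original edge-end by a new vertex, so V′ = 2E = 60.
Each original edge survives, and each old vertex of degree d contributes d new edges; summing degrees gives Σd = 2E, so E′ = E + 2E = 3E = 90.
Each original face survives and each original vertex becomes one new face: F′ = F + V = 32.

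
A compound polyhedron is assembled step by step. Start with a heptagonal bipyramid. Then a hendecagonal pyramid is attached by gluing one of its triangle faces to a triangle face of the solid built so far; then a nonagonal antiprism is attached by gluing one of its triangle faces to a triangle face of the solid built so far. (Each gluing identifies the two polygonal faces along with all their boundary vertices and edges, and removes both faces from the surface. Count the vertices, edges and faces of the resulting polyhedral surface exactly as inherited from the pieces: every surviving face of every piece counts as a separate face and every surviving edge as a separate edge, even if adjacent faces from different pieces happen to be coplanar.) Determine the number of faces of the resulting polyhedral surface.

A heptagonal bipyramid: V=9, E=21, F=14.
Attach a hendecagonal pyramid (V=12, E=22, F=12) along a 3-gon: merge 3 vertices and 3 edges, delete both glued faces → V=18, E=40, F=24.
Attach a nonagonal antiprism (V=18, E=36, F=20) along a 3-gon: merge 3 vertices and 3 edges, delete both glued faces → V=33, E=73, F=42.
Check: V − E + F = 33 − 73 + 42 = 2.

42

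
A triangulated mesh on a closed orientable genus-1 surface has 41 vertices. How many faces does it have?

χ = 2 − 2·1 = 0, and every face is a triangle so 3F = 2E.
V − E + F = 0 with E = 3F/2 gives 41 − (3/2 − 1)·F = 0, so F = 82 and E = 123.

82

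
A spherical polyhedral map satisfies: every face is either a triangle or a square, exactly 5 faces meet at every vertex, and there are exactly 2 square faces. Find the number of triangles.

24

Let x be the number of triangles; then F = 2 + x.
Edge–face incidences: 2E = 4·2 + 3·x = 8 + 3x.
Every vertex has degree 5, so 5V = 2E.
Euler: V − E + F = 2 ⇒ (2E)/5 − E + (2 + x) = 2.
Multiply by 10: 2·(2E) − 5·(2E) + 10·(2 + x) = 20, i.e. 20 + 10x − 3·(8 + 3x) = 20.
Collecting terms: x − 4 = 20, so x = 24.
Then 2E = 8 + 3·24 = 80, so E = 40, V = 2E/5 = 16, F = 2 + 24 = 26.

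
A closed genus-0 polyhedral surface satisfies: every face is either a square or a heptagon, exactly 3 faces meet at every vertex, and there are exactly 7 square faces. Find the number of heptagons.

2

Let x be the number of heptagons; then F = 7 + x.
Edge–face incidences: 2E = 4·7 + 7·x = 28 + 7x.
Every vertex has degree 3, so 3V = 2E.
Euler: V − E + F = 2 ⇒ (2E)/3 − E + (7 + x) = 2.
Multiply by 6: 2·(2E) − 3·(2E) + 6·(7 + x) = 12, i.e. 42 + 6x − (28 + 7x) = 12.
Collecting terms: −x + 14 = 12, so −x = −2, so x = 2.
Then 2E = 28 + 7·2 = 42, so E = 21, V = 2E/3 = 14, F = 7 + 2 = 9.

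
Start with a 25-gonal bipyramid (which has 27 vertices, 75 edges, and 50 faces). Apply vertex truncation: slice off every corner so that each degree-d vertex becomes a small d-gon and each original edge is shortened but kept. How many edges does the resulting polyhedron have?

225

Truncation replaces each original edge-end by a new vertex, so V′ = 2E = 150.
Each original edge survives, and each old vertex of degree d contributes d new edges; summing degrees gives Σd = 2E, so E′ = E + 2E = 3E = 225.
Each original face survives and each original vertex becomes one new face: F′ = F + V = 77.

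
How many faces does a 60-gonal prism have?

A prism on an n-gon has two n-gon bases and n rectangular sides: V = 2·60 = 120, E = 3·60 = 180, F = 60 + 2 = 62.

62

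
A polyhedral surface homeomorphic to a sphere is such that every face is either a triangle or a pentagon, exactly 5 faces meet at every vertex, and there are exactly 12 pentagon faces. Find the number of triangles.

80

Let x be the number of triangles; then F = 12 + x.
Edge–face incidences: 2E = 5·12 + 3·x = 60 + 3x.
Every vertex has degree 5, so 5V = 2E.
Euler: V − E + F = 2 ⇒ (2E)/5 − E + (12 + x) = 2.
Multiply by 10: 2·(2E) − 5·(2E) + 10·(12 + x) = 20, i.e. 120 + 10x − 3·(60 + 3x) = 20.
Collecting terms: x − 60 = 20, so x = 80.
Then 2E = 60 + 3·80 = 300, so E = 150, V = 2E/5 = 60, F = 12 + 80 = 92.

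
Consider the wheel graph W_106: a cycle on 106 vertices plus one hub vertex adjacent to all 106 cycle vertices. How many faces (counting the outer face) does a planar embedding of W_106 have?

W_106 has V = 106 + 1 = 107 vertices and E = 2·106 = 212 edges.
By Euler's formula F = 2 − V + E = 2 − 107 + 212 = 107.

107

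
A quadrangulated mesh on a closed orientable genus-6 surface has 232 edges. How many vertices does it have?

106

χ = 2 − 2·6 = -10, and every face is a square so 4F = 2E.
F = 2E/4 = 116. Then V = -10 + E − F = -10 + 232 − 116 = 106.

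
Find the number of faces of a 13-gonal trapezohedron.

26

The n-trapezohedron (dual of the n-antiprism) has V = 2·13 + 2 = 28, E = 4·13 = 52, F = 2·13 = 26.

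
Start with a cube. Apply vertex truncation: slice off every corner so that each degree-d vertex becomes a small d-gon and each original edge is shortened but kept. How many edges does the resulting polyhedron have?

The base solid has V = 8, E = 12, F = 6.
Truncation replaces each original edge-end by a new vertex, so V′ = 2E = 24.
Each original edge survives, and each old vertex of degree d contributes d new edges; summing degrees gives Σd = 2E, so E′ = E + 2E = 3E = 36.
Each original face survives and each original vertex becomes one new face: F′ = F + V = 14.

36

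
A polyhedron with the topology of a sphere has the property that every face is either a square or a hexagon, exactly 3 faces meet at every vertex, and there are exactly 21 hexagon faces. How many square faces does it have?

6

Let x be the number of squares; then F = 21 + x.
Edge–face incidences: 2E = 6·21 + 4·x = 126 + 4x.
Every vertex has degree 3, so 3V = 2E.
Euler: V − E + F = 2 ⇒ (2E)/3 − E + (21 + x) = 2.
Multiply by 6: 2·(2E) − 3·(2E) + 6·(21 + x) = 12, i.e. 126 + 6x − (126 + 4x) = 12.
Collecting terms: 2x = 12, so x = 6.
Then 2E = 126 + 4·6 = 150, so E = 75, V = 2E/3 = 50, F = 21 + 6 = 27.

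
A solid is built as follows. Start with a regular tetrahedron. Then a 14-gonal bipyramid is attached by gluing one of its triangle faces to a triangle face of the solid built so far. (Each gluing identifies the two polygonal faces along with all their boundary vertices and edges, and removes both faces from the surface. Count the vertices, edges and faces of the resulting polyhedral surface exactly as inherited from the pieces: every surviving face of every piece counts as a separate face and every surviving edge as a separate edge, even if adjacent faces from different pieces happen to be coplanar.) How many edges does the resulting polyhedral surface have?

45

A regular tetrahedron: V=4, E=6, F=4.
Attach a 14-gonal bipyramid (V=16, E=42, F=28) along a 3-gon: merge 3 vertices and 3 edges, delete both glued faces → V=17, E=45, F=30.
Check: V − E + F = 17 − 45 + 30 = 2.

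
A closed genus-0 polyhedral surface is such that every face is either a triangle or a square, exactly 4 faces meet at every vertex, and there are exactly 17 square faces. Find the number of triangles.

8

Let x be the number of triangles; then F = 17 + x.
Edge–face incidences: 2E = 4·17 + 3·x = 68 + 3x.
Every vertex has degree 4, so 4V = 2E.
Euler: V − E + F = 2 ⇒ (2E)/4 − E + (17 + x) = 2.
Multiply by 8: 2·(2E) − 4·(2E) + 8·(17 + x) = 16, i.e. 136 + 8x − 2·(68 + 3x) = 16.
Collecting terms: 2x = 16, so x = 8.
Then 2E = 68 + 3·8 = 92, so E = 46, V = 2E/4 = 23, F = 17 + 8 = 25.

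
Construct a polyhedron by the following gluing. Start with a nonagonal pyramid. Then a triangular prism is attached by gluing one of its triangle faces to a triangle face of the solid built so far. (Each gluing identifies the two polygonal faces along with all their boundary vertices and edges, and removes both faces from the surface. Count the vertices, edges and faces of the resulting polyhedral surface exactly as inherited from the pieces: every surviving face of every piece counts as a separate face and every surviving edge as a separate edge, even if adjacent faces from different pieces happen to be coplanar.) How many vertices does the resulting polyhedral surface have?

A nonagonal pyramid: V=10, E=18, F=10.
Attach a triangular prism (V=6, E=9, F=5) along a 3-gon: merge 3 vertices and 3 edges, delete both glued faces → V=13, E=24, F=13.
Check: V − E + F = 13 − 24 + 13 = 2.

13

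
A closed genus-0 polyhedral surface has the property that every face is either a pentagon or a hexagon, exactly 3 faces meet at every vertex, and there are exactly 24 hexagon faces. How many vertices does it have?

Let x be the number of pentagons; then F = 24 + x.
Edge–face incidences: 2E = 6·24 + 5·x = 144 + 5x.
Every vertex has degree 3, so 3V = 2E.
Euler: V − E + F = 2 ⇒ (2E)/3 − E + (24 + x) = 2.
Multiply by 6: 2·(2E) − 3·(2E) + 6·(24 + x) = 12, i.e. 144 + 6x − (144 + 5x) = 12.
Collecting terms: x = 12.
Then 2E = 144 + 5·12 = 204, so E = 102, V = 2E/3 = 68, F = 24 + 12 = 36.

68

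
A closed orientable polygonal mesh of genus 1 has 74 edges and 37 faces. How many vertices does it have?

For a closed orientable surface of genus 1, χ = 2 − 2·1 = 0.
V = 0 + E − F = 0 + 74 − 37 = 37.

37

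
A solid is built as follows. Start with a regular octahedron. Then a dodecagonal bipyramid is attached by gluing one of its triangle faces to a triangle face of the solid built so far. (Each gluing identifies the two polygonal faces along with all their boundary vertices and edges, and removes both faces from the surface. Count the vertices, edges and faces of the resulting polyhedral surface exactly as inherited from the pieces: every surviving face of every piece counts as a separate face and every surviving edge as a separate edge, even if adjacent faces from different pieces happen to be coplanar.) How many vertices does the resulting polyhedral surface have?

17

A regular octahedron: V=6, E=12, F=8.
Attach a dodecagonal bipyramid (V=14, E=36, F=24) along a 3-gon: merge 3 vertices and 3 edges, delete both glued faces → V=17, E=45, F=30.
Check: V − E + F = 17 − 45 + 30 = 2.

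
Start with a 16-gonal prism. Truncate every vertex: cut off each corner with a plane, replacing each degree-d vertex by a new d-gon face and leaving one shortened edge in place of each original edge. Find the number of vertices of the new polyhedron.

The base solid has V = 32, E = 48, F = 18.
Truncation replaces each original edge-end by a new vertex, so V′ = 2E = 96.
Each original edge survives, and each old vertex of degree d contributes d new edges; summing degrees gives Σd = 2E, so E′ = E + 2E = 3E = 144.
Each original face survives and each original vertex becomes one new face: F′ = F + V = 50.

96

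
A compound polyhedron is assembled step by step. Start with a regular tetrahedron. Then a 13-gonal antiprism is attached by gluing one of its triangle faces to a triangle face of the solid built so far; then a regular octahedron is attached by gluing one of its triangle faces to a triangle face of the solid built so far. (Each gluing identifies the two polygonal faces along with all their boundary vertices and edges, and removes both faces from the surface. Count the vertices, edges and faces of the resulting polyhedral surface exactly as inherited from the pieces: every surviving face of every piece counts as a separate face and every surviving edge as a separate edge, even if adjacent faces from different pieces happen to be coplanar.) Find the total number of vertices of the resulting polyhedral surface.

30

A regular tetrahedron: V=4, E=6, F=4.
Attach a 13-gonal antiprism (V=26, E=52, F=28) along a 3-gon: merge 3 vertices and 3 edges, delete both glued faces → V=27, E=55, F=30.
Attach a regular octahedron (V=6, E=12, F=8) along a 3-gon: merge 3 vertices and 3 edges, delete both glued faces → V=30, E=64, F=36.
Check: V − E + F = 30 − 64 + 36 = 2.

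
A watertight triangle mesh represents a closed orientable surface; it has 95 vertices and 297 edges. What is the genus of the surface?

3

Every face is a triangle and each edge borders two faces, so 3F = 2·297, giving F = 198.
χ = V − E + F = 95 − 297 + 198 = -4.
For a closed orientable surface χ = 2 − 2g, so g = (2 − (-4))/2 = 3.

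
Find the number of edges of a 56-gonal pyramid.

112

A pyramid on an n-gon base has one n-gon and n triangles: V = 56 + 1 = 57, E = 2·56 = 112, F = 56 + 1 = 57.
Check: V − E + F = 57 − 112 + 57 = 2.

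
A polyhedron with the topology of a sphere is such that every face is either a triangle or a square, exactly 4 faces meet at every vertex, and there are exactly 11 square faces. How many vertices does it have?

Let x be the number of triangles; then F = 11 + x.
Edge–face incidences: 2E = 4·11 + 3·x = 44 + 3x.
Every vertex has degree 4, so 4V = 2E.
Euler: V − E + F = 2 ⇒ (2E)/4 − E + (11 + x) = 2.
Multiply by 8: 2·(2E) − 4·(2E) + 8·(11 + x) = 16, i.e. 88 + 8x − 2·(44 + 3x) = 16.
Collecting terms: 2x = 16, so x = 8.
Then 2E = 44 + 3·8 = 68, so E = 34, V = 2E/4 = 17, F = 11 + 8 = 19.

17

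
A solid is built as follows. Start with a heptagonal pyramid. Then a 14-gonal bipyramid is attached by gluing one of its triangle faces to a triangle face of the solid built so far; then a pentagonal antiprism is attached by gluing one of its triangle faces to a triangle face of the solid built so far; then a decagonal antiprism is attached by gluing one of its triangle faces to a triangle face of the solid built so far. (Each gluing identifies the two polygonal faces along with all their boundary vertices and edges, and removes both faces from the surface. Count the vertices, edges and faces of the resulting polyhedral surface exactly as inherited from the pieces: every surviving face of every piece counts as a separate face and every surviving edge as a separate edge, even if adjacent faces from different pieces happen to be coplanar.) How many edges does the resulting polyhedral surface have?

107

A heptagonal pyramid: V=8, E=14, F=8.
Attach a 14-gonal bipyramid (V=16, E=42, F=28) along a 3-gon: merge 3 vertices and 3 edges, delete both glued faces → V=21, E=53, F=34.
Attach a pentagonal antiprism (V=10, E=20, F=12) along a 3-gon: merge 3 vertices and 3 edges, delete both glued faces → V=28, E=70, F=44.
Attach a decagonal antiprism (V=20, E=40, F=22) along a 3-gon: merge 3 vertices and 3 edges, delete both glued faces → V=45, E=107, F=64.
Check: V − E + F = 45 − 107 + 64 = 2.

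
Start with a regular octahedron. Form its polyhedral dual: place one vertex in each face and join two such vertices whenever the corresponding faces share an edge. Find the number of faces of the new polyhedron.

The base solid has V = 6, E = 12, F = 8.
The dual swaps V and F and preserves E: V′ = F = 8, E′ = E = 12, F′ = V = 6.

6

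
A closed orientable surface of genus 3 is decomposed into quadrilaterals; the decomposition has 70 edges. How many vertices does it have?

χ = 2 − 2·3 = -4, and every face is a square so 4F = 2E.
F = 2E/4 = 35. Then V = -4 + E − F = -4 + 70 − 35 = 31.

31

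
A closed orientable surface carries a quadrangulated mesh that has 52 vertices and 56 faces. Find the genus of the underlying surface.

Every face is a square, so 2E = 4·56 = 224, giving E = 112.
χ = V − E + F = 52 − 112 + 56 = -4.
For a closed orientable surface χ = 2 − 2g, so g = (2 − (-4))/2 = 3.

3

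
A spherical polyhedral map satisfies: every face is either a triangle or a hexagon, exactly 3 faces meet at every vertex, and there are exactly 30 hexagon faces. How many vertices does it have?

Let x be the number of triangles; then F = 30 + x.
Edge–face incidences: 2E = 6·30 + 3·x = 180 + 3x.
Every vertex has degree 3, so 3V = 2E.
Euler: V − E + F = 2 ⇒ (2E)/3 − E + (30 + x) = 2.
Multiply by 6: 2·(2E) − 3·(2E) + 6·(30 + x) = 12, i.e. 180 + 6x − (180 + 3x) = 12.
Collecting terms: 3x = 12, so x = 4.
Then 2E = 180 + 3·4 = 192, so E = 96, V = 2E/3 = 64, F = 30 + 4 = 34.

64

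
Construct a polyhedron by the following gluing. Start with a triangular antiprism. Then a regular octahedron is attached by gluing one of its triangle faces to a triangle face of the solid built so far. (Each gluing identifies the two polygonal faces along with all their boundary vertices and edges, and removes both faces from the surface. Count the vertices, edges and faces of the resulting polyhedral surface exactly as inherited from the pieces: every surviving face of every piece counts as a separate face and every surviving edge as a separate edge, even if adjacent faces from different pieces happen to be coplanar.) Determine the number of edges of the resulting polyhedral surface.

21

A triangular antiprism: V=6, E=12, F=8.
Attach a regular octahedron (V=6, E=12, F=8) along a 3-gon: merge 3 vertices and 3 edges, delete both glued faces → V=9, E=21, F=14.
Check: V − E + F = 9 − 21 + 14 = 2.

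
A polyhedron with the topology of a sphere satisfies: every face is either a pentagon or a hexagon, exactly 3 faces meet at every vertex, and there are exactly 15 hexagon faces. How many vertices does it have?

Let x be the number of pentagons; then F = 15 + x.
Edge–face incidences: 2E = 6·15 + 5·x = 90 + 5x.
Every vertex has degree 3, so 3V = 2E.
Euler: V − E + F = 2 ⇒ (2E)/3 − E + (15 + x) = 2.
Multiply by 6: 2·(2E) − 3·(2E) + 6·(15 + x) = 12, i.e. 90 + 6x − (90 + 5x) = 12.
Collecting terms: x = 12.
Then 2E = 90 + 5·12 = 150, so E = 75, V = 2E/3 = 50, F = 15 + 12 = 27.

50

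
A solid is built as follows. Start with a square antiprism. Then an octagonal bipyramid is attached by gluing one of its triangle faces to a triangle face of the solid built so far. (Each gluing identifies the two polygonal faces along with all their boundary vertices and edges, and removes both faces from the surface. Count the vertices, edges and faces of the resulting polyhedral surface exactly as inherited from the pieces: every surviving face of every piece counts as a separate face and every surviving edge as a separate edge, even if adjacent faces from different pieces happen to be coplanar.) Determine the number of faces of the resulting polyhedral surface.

A square antiprism: V=8, E=16, F=10.
Attach an octagonal bipyramid (V=10, E=24, F=16) along a 3-gon: merge 3 vertices and 3 edges, delete both glued faces → V=15, E=37, F=24.
Check: V − E + F = 15 − 37 + 24 = 2.

24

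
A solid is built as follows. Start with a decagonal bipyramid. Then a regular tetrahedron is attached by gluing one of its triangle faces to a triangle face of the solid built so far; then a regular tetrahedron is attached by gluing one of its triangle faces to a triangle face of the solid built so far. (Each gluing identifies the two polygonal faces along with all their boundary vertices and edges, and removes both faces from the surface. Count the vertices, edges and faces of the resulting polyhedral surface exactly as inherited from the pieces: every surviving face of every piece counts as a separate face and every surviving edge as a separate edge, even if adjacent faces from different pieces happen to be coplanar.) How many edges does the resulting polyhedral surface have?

36

A decagonal bipyramid: V=12, E=30, F=20.
Attach a regular tetrahedron (V=4, E=6, F=4) along a 3-gon: merge 3 vertices and 3 edges, delete both glued faces → V=13, E=33, F=22.
Attach a regular tetrahedron (V=4, E=6, F=4) along a 3-gon: merge 3 vertices and 3 edges, delete both glued faces → V=14, E=36, F=24.
Check: V − E + F = 14 − 36 + 24 = 2.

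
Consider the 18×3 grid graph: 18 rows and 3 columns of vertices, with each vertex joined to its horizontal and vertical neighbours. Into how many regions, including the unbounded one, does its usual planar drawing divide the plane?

The grid has V = 18·3 = 54 vertices and E = 18·2 + 3·17 = 87 edges.
F = 2 − V + E = 2 − 54 + 87 = 35.

35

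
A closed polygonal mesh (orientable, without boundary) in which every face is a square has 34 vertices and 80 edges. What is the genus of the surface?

4

Every face is a square and each edge borders two faces, so 4F = 2·80, giving F = 40.
χ = V − E + F = 34 − 80 + 40 = -6.
For a closed orientable surface χ = 2 − 2g, so g = (2 − (-6))/2 = 4.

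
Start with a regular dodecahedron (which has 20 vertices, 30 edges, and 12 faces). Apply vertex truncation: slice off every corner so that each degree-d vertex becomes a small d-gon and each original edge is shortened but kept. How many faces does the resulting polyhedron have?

Truncation replaces each original edge-end by a new vertex, so V′ = 2E = 60.
Each original edge survives, and each old vertex of degree d contributes d new edges; summing degrees gives Σd = 2E, so E′ = E + 2E = 3E = 90.
Each original face survives and each original vertex becomes one new face: F′ = F + V = 32.

32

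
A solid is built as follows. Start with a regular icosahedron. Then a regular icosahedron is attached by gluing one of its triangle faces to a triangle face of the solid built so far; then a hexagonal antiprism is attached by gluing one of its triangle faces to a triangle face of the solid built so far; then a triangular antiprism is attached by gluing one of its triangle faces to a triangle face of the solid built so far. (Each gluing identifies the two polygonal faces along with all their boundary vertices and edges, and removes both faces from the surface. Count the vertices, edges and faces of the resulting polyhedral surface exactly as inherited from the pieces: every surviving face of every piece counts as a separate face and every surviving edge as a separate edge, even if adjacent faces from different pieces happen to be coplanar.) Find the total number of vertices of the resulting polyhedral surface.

A regular icosahedron: V=12, E=30, F=20.
Attach a regular icosahedron (V=12, E=30, F=20) along a 3-gon: merge 3 vertices and 3 edges, delete both glued faces → V=21, E=57, F=38.
Attach a hexagonal antiprism (V=12, E=24, F=14) along a 3-gon: merge 3 vertices and 3 edges, delete both glued faces → V=30, E=78, F=50.
Attach a triangular antiprism (V=6, E=12, F=8) along a 3-gon: merge 3 vertices and 3 edges, delete both glued faces → V=33, E=87, F=56.
Check: V − E + F = 33 − 87 + 56 = 2.

33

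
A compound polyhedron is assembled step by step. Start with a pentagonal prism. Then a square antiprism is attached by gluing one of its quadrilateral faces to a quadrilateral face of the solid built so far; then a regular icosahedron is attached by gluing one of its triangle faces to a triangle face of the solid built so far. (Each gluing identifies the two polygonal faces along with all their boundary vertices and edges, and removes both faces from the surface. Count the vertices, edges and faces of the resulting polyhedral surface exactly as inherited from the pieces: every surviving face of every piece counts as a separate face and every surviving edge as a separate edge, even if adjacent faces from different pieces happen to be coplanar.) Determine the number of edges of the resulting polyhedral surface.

54

A pentagonal prism: V=10, E=15, F=7.
Attach a square antiprism (V=8, E=16, F=10) along a 4-gon: merge 4 vertices and 4 edges, delete both glued faces → V=14, E=27, F=15.
Attach a regular icosahedron (V=12, E=30, F=20) along a 3-gon: merge 3 vertices and 3 edges, delete both glued faces → V=23, E=54, F=33.
Check: V − E + F = 23 − 54 + 33 = 2.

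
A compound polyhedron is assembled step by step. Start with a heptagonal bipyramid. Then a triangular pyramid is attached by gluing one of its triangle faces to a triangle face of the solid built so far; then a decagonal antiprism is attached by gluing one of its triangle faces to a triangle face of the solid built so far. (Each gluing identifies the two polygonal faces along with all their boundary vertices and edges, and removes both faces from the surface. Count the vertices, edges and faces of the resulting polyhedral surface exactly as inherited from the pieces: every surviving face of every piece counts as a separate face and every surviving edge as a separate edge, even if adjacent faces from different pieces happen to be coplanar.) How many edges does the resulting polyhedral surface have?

61

A heptagonal bipyramid: V=9, E=21, F=14.
Attach a triangular pyramid (V=4, E=6, F=4) along a 3-gon: merge 3 vertices and 3 edges, delete both glued faces → V=10, E=24, F=16.
Attach a decagonal antiprism (V=20, E=40, F=22) along a 3-gon: merge 3 vertices and 3 edges, delete both glued faces → V=27, E=61, F=36.
Check: V − E + F = 27 − 61 + 36 = 2.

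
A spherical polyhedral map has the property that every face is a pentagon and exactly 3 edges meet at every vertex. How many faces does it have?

Each face has 5 edges and each edge borders two faces, so 2E = 5F.
Each vertex has degree 3, so 3V = 2E and hence V = 5F/3.
Euler: V − E + F = 2 ⇒ (5F/3) − (5F/2) + F = 2.
Multiply by 6: (10 − 15 + 6)F = 12, i.e. 1F = 12.
So F = 12, E = 5·12/2 = 30, V = 5·12/3 = 20.

12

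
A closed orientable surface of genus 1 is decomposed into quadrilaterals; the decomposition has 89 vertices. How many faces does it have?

89

χ = 2 − 2·1 = 0, and every face is a square so 4F = 2E.
V − E + F = 0 with E = 4F/2 gives 89 − (4/2 − 1)·F = 0, so F = 89 and E = 178.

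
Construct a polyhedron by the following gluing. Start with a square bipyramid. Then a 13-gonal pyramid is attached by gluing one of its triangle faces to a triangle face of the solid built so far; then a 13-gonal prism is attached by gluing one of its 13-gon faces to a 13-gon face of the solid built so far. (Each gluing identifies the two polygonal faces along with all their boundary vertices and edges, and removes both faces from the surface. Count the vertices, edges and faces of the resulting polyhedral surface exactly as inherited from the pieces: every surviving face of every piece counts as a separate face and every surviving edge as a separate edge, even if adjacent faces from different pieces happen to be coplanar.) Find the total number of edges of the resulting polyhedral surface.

61

A square bipyramid: V=6, E=12, F=8.
Attach a 13-gonal pyramid (V=14, E=26, F=14) along a 3-gon: merge 3 vertices and 3 edges, delete both glued faces → V=17, E=35, F=20.
Attach a 13-gonal prism (V=26, E=39, F=15) along a 13-gon: merge 13 vertices and 13 edges, delete both glued faces → V=30, E=61, F=33.
Check: V − E + F = 30 − 61 + 33 = 2.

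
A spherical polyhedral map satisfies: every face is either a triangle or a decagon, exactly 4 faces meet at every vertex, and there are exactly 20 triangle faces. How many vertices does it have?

Let x be the number of decagons; then F = 20 + x.
Edge–face incidences: 2E = 3·20 + 10·x = 60 + 10x.
Every vertex has degree 4, so 4V = 2E.
Euler: V − E + F = 2 ⇒ (2E)/4 − E + (20 + x) = 2.
Multiply by 8: 2·(2E) − 4·(2E) + 8·(20 + x) = 16, i.e. 160 + 8x − 2·(60 + 10x) = 16.
Collecting terms: −12x + 40 = 16, so −12x = −24, so x = 2.
Then 2E = 60 + 10·2 = 80, so E = 40, V = 2E/4 = 20, F = 20 + 2 = 22.

20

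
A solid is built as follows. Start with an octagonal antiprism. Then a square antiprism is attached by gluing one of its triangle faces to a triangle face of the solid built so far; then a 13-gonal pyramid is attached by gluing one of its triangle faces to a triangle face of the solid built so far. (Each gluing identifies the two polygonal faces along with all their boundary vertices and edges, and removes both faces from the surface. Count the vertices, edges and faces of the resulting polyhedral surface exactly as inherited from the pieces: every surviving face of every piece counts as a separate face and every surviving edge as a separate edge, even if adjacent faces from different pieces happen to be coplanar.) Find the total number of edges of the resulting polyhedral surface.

68

An octagonal antiprism: V=16, E=32, F=18.
Attach a square antiprism (V=8, E=16, F=10) along a 3-gon: merge 3 vertices and 3 edges, delete both glued faces → V=21, E=45, F=26.
Attach a 13-gonal pyramid (V=14, E=26, F=14) along a 3-gon: merge 3 vertices and 3 edges, delete both glued faces → V=32, E=68, F=38.
Check: V − E + F = 32 − 68 + 38 = 2.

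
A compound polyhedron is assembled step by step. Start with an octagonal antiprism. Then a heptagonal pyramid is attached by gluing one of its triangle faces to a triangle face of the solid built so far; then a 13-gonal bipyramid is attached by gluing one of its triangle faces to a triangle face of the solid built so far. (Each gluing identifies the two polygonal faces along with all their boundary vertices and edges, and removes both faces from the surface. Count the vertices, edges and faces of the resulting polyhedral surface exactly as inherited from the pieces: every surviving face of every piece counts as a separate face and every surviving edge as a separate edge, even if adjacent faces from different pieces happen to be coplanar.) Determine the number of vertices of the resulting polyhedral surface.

An octagonal antiprism: V=16, E=32, F=18.
Attach a heptagonal pyramid (V=8, E=14, F=8) along a 3-gon: merge 3 vertices and 3 edges, delete both glued faces → V=21, E=43, F=24.
Attach a 13-gonal bipyramid (V=15, E=39, F=26) along a 3-gon: merge 3 vertices and 3 edges, delete both glued faces → V=33, E=79, F=48.
Check: V − E + F = 33 − 79 + 48 = 2.

33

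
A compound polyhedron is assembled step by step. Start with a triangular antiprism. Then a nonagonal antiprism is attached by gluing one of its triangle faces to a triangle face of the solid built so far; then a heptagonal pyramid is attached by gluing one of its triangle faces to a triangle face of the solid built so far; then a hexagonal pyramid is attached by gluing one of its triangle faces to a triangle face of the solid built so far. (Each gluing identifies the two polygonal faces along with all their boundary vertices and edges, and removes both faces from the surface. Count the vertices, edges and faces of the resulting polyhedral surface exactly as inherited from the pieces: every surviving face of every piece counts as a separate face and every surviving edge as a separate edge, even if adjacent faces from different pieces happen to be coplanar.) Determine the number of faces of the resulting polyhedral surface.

37

A triangular antiprism: V=6, E=12, F=8.
Attach a nonagonal antiprism (V=18, E=36, F=20) along a 3-gon: merge 3 vertices and 3 edges, delete both glued faces → V=21, E=45, F=26.
Attach a heptagonal pyramid (V=8, E=14, F=8) along a 3-gon: merge 3 vertices and 3 edges, delete both glued faces → V=26, E=56, F=32.
Attach a hexagonal pyramid (V=7, E=12, F=7) along a 3-gon: merge 3 vertices and 3 edges, delete both glued faces → V=30, E=65, F=37.
Check: V − E + F = 30 − 65 + 37 = 2.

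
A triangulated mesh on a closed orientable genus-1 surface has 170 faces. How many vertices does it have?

85

χ = 2 − 2·1 = 0, and every face is a triangle so 3F = 2E.
E = 3·170/2 = 255. Then V = 0 + E − F = 0 + 255 − 170 = 85.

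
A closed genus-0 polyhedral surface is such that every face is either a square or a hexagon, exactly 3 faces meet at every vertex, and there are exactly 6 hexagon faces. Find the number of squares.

Let x be the number of squares; then F = 6 + x.
Edge–face incidences: 2E = 6·6 + 4·x = 36 + 4x.
Every vertex has degree 3, so 3V = 2E.
Euler: V − E + F = 2 ⇒ (2E)/3 − E + (6 + x) = 2.
Multiply by 6: 2·(2E) − 3·(2E) + 6·(6 + x) = 12, i.e. 36 + 6x − (36 + 4x) = 12.
Collecting terms: 2x = 12, so x = 6.
Then 2E = 36 + 4·6 = 60, so E = 30, V = 2E/3 = 20, F = 6 + 6 = 12.

6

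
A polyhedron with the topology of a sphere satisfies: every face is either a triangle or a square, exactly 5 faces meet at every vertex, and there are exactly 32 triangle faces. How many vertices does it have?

24

Let x be the number of squares; then F = 32 + x.
Edge–face incidences: 2E = 3·32 + 4·x = 96 + 4x.
Every vertex has degree 5, so 5V = 2E.
Euler: V − E + F = 2 ⇒ (2E)/5 − E + (32 + x) = 2.
Multiply by 10: 2·(2E) − 5·(2E) + 10·(32 + x) = 20, i.e. 320 + 10x − 3·(96 + 4x) = 20.
Collecting terms: −2x + 32 = 20, so −2x = −12, so x = 6.
Then 2E = 96 + 4·6 = 120, so E = 60, V = 2E/5 = 24, F = 32 + 6 = 38.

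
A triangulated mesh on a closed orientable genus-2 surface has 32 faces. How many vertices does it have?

χ = 2 − 2·2 = -2, and every face is a triangle so 3F = 2E.
E = 3·32/2 = 48. Then V = -2 + E − F = -2 + 48 − 32 = 14.

14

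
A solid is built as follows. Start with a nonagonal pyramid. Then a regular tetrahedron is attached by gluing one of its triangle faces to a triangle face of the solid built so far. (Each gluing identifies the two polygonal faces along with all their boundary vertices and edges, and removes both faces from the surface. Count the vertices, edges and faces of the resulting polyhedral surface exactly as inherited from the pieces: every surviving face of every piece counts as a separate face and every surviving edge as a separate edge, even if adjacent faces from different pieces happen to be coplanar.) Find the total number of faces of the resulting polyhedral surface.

A nonagonal pyramid: V=10, E=18, F=10.
Attach a regular tetrahedron (V=4, E=6, F=4) along a 3-gon: merge 3 vertices and 3 edges, delete both glued faces → V=11, E=21, F=12.
Check: V − E + F = 11 − 21 + 12 = 2.

12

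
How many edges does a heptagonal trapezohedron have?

28

The n-trapezohedron (dual of the n-antiprism) has V = 2·7 + 2 = 16, E = 4·7 = 28, F = 2·7 = 14.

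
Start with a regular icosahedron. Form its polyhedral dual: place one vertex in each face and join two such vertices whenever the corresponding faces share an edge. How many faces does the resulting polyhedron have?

12

The base solid has V = 12, E = 30, F = 20.
The dual swaps V and F and preserves E: V′ = F = 20, E′ = E = 30, F′ = V = 12.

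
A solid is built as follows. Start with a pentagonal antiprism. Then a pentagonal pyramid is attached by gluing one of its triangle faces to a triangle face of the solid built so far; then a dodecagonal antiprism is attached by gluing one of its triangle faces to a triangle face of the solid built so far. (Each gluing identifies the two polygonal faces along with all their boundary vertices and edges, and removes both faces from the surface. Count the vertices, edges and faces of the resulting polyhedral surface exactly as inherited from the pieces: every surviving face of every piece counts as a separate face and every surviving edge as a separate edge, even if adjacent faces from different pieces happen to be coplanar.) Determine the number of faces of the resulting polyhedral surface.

40

A pentagonal antiprism: V=10, E=20, F=12.
Attach a pentagonal pyramid (V=6, E=10, F=6) along a 3-gon: merge 3 vertices and 3 edges, delete both glued faces → V=13, E=27, F=16.
Attach a dodecagonal antiprism (V=24, E=48, F=26) along a 3-gon: merge 3 vertices and 3 edges, delete both glued faces → V=34, E=72, F=40.
Check: V − E + F = 34 − 72 + 40 = 2.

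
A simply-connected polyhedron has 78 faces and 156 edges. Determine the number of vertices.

80

Here V − E + F = 2.
V = 2 + E − F = 2 + 156 − 78 = 80.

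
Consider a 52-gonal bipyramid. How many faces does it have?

104

A bipyramid over an n-gon has 2n triangular faces and n + 2 vertices: V = 52 + 2 = 54, E = 3·52 = 156, F = 2·52 = 104.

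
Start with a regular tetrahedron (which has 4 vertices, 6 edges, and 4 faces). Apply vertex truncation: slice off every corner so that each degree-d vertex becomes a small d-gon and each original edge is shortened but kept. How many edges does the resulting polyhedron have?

Truncation replaces each original edge-end by a new vertex, so V′ = 2E = 12.
Each original edge survives, and each old vertex of degree d contributes d new edges; summing degrees gives Σd = 2E, so E′ = E + 2E = 3E = 18.
Each original face survives and each original vertex becomes one new face: F′ = F + V = 8.

18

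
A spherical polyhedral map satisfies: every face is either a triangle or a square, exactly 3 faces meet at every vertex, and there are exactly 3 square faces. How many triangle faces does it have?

Let x be the number of triangles; then F = 3 + x.
Edge–face incidences: 2E = 4·3 + 3·x = 12 + 3x.
Every vertex has degree 3, so 3V = 2E.
Euler: V − E + F = 2 ⇒ (2E)/3 − E + (3 + x) = 2.
Multiply by 6: 2·(2E) − 3·(2E) + 6·(3 + x) = 12, i.e. 18 + 6x − (12 + 3x) = 12.
Collecting terms: 3x + 6 = 12, so 3x = 6, so x = 2.
Then 2E = 12 + 3·2 = 18, so E = 9, V = 2E/3 = 6, F = 3 + 2 = 5.

2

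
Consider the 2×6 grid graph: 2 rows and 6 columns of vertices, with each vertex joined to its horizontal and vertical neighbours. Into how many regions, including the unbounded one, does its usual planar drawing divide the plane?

The grid has V = 2·6 = 12 vertices and E = 2·5 + 6·1 = 16 edges.
F = 2 − V + E = 2 − 12 + 16 = 6.

6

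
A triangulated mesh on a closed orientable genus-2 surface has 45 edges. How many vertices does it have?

13

χ = 2 − 2·2 = -2, and every face is a triangle so 3F = 2E.
F = 2E/3 = 30. Then V = -2 + E − F = -2 + 45 − 30 = 13.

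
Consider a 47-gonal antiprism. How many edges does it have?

188

An antiprism on an n-gon has two n-gon caps and 2n triangles: V = 2·47 = 94, E = 4·47 = 188, F = 2·47 + 2 = 96.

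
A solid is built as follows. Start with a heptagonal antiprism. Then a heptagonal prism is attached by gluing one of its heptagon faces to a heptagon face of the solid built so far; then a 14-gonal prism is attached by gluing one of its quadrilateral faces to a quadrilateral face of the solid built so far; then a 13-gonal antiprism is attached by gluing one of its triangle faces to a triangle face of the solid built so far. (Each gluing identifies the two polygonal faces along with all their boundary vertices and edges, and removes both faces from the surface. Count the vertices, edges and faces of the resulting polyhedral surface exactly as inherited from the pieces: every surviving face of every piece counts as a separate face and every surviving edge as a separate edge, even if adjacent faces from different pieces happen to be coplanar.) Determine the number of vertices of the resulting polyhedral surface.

68

A heptagonal antiprism: V=14, E=28, F=16.
Attach a heptagonal prism (V=14, E=21, F=9) along a 7-gon: merge 7 vertices and 7 edges, delete both glued faces → V=21, E=42, F=23.
Attach a 14-gonal prism (V=28, E=42, F=16) along a 4-gon: merge 4 vertices and 4 edges, delete both glued faces → V=45, E=80, F=37.
Attach a 13-gonal antiprism (V=26, E=52, F=28) along a 3-gon: merge 3 vertices and 3 edges, delete both glued faces → V=68, E=129, F=63.
Check: V − E + F = 68 − 129 + 63 = 2.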